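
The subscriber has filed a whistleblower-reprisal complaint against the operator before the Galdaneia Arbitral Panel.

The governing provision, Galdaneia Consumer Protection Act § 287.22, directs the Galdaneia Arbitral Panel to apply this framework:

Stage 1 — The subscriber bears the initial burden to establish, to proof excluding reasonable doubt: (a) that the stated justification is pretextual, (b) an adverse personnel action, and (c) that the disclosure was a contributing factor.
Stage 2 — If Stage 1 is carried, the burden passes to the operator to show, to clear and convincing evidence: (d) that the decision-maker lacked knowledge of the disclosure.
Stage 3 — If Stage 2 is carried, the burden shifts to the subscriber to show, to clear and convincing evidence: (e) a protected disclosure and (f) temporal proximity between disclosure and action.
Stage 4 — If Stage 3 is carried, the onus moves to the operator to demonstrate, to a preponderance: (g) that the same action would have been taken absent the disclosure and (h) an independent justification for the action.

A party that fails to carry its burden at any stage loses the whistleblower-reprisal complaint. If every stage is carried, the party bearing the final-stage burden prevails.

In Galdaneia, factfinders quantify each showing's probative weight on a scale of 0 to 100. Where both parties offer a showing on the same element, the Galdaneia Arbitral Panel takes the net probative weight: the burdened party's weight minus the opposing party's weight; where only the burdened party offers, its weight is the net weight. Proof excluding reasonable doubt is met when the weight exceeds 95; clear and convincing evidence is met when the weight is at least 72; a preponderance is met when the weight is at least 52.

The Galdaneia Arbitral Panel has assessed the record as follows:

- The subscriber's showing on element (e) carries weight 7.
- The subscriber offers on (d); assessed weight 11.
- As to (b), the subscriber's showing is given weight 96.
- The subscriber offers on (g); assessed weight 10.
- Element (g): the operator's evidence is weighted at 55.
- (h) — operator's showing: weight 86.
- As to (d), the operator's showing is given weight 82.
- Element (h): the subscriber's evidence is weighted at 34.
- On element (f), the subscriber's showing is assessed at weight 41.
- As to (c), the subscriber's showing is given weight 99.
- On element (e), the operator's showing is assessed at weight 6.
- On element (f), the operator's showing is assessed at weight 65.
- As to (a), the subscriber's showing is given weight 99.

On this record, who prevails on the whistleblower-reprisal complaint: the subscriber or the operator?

subscriber

Stage 1 — burden on subscriber; standard: proof excluding reasonable doubt (weight exceeds 95).
    (a): 99 > 95 [met]
    (b): 96 > 95 [met]
    (c): 99 > 95 [met]
  The subscriber carries Stage 1; the operator now bears the burden.
Stage 2 — burden on operator; standard: clear and convincing evidence (weight is at least 72).
    (d): 82 − 11 = 71 < 72 [not met]
  Stage 2 not carried; the operator fails its burden.
So the subscriber prevails.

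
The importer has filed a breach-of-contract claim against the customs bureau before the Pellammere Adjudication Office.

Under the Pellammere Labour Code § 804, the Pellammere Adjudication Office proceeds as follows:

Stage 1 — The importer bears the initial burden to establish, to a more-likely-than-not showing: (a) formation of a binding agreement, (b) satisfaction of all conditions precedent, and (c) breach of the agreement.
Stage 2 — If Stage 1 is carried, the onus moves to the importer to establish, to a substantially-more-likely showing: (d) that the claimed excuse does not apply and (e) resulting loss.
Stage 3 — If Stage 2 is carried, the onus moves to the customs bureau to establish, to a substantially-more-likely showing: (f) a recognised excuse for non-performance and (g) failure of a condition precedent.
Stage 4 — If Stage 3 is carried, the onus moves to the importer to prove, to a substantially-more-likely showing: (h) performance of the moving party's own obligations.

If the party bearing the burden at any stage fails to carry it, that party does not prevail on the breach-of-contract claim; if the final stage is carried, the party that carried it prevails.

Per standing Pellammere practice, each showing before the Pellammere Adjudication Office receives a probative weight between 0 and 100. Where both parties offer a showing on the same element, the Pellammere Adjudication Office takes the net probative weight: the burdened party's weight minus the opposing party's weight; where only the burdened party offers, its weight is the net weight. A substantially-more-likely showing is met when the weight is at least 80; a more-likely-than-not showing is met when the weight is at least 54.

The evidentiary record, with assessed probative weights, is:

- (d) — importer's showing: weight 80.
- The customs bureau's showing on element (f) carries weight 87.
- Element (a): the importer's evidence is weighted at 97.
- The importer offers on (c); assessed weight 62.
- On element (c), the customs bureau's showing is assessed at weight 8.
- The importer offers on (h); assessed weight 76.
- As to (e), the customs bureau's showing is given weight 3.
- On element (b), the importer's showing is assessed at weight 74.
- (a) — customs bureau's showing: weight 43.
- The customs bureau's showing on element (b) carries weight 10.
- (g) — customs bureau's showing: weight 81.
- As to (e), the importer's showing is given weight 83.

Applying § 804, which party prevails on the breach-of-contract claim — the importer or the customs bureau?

customs bureau

At Stage 1 the importer must meet a more-likely-than-not showing (weight is at least 54): on (a) the weight is 97 less the opposing 43 gives net 54, ≥ 54, so (a) meets the standard; on (b) the weight is 74 less the opposing 10 gives net 64, ≥ 54, so (b) meets the standard; on (c) the weight is 62 less the opposing 8 gives net 54, which does reach 54, so (c) meets the standard.
  All elements met. The importer retains the burden for Stage 2.
At Stage 2 the importer must meet a substantially-more-likely showing (weight is at least 80): on (d) the weight is 80, ≥ 80, so (d) meets the standard; on (e) the weight is 83 less the opposing 3 gives net 80, which does reach 80, so (e) meets the standard.
  Stage 2 is satisfied; the onus moves to the customs bureau.
At Stage 3 the customs bureau must meet a substantially-more-likely showing (weight is at least 80): on (f) the weight is 87, ≥ 80, so (f) meets the standard; on (g) the weight is 81, ≥ 80, so (g) meets the standard.
  Stage 3 is satisfied; the onus moves to the importer.
At Stage 4 the importer must meet a substantially-more-likely showing (weight is at least 80): on (h) the weight is 76, < 80, so (h) does not meet the standard.
  The importer does not carry Stage 4.
So the customs bureau prevails.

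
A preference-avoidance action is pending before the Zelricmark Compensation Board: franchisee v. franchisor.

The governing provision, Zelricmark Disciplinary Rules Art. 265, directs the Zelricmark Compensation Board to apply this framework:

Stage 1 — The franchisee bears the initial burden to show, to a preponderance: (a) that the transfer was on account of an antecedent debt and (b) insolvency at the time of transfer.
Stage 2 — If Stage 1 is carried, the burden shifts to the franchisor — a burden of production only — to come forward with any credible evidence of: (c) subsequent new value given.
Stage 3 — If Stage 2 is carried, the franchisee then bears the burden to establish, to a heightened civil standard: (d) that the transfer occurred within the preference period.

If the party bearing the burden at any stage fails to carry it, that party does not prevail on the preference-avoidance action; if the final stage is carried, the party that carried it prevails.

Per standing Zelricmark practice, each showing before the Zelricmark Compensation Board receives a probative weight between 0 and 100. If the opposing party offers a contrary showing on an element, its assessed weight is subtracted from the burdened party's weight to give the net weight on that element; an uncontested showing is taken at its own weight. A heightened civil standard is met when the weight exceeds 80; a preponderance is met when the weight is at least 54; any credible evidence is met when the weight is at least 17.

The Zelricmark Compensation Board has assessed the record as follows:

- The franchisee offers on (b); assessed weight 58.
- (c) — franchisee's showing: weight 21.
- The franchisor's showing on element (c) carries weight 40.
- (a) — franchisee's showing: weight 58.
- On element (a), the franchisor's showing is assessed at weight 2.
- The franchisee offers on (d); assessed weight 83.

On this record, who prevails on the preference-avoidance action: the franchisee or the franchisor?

franchisee

Stage 1 — burden on franchisee; standard: a preponderance (weight is at least 54).
    (a): 58 − 2 = 56 ≥ 54 [met]
    (b): 58 ≥ 54 [met]
  Stage 1 is satisfied; the onus moves to the franchisor.
Stage 2 — burden on franchisor; standard: any credible evidence (weight is at least 17).
    (c): 40 − 21 = 19 ≥ 17 [met]
  Stage 2 carried; the burden shifts to the franchisee.
Stage 3 — burden on franchisee; standard: a heightened civil standard (weight exceeds 80).
    (d): 83 > 80 [met]
  Stage 3 carried; the final stage is satisfied.
Every stage carried; the franchisee prevails.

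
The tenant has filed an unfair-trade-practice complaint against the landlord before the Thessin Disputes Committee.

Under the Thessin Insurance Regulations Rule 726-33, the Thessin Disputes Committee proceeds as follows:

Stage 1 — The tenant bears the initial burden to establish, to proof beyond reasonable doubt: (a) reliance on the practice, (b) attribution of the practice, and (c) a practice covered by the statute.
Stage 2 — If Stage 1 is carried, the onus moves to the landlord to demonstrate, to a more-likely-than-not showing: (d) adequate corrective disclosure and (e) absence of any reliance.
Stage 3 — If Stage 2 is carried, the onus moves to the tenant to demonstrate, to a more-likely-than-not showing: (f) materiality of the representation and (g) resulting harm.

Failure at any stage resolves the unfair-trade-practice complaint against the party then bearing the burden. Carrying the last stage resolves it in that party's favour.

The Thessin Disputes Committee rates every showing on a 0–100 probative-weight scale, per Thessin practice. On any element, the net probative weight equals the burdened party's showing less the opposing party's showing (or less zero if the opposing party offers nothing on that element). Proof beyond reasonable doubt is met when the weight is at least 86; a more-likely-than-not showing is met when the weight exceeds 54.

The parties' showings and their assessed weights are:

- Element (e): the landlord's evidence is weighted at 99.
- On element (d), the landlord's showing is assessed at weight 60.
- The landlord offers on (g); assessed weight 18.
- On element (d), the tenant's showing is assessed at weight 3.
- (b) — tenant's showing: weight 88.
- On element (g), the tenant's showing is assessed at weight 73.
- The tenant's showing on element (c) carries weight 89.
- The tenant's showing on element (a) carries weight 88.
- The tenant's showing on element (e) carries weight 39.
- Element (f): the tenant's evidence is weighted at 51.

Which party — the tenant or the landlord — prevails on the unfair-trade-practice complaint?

landlord

Stage 1 (tenant, proof beyond reasonable doubt, weight is at least 86): (a) 88 ≥ 86 — meets; (b) 88 ≥ 86 — meets; (c) 89 ≥ 86 — meets.
  All elements met. The burden passes to the landlord.
Stage 2 (landlord, a more-likely-than-not showing, weight exceeds 54): (d) net 60−3=57 > 54 — meets; (e) net 99−39=60 > 54 — meets.
  The landlord carries Stage 2; the tenant now bears the burden.
Stage 3 (tenant, a more-likely-than-not showing, weight exceeds 54): (f) 51 ≤ 54 — fails; (g) net 73−18=55 > 54 — meets.
  Stage 3 not carried; the tenant fails its burden.
So the landlord prevails.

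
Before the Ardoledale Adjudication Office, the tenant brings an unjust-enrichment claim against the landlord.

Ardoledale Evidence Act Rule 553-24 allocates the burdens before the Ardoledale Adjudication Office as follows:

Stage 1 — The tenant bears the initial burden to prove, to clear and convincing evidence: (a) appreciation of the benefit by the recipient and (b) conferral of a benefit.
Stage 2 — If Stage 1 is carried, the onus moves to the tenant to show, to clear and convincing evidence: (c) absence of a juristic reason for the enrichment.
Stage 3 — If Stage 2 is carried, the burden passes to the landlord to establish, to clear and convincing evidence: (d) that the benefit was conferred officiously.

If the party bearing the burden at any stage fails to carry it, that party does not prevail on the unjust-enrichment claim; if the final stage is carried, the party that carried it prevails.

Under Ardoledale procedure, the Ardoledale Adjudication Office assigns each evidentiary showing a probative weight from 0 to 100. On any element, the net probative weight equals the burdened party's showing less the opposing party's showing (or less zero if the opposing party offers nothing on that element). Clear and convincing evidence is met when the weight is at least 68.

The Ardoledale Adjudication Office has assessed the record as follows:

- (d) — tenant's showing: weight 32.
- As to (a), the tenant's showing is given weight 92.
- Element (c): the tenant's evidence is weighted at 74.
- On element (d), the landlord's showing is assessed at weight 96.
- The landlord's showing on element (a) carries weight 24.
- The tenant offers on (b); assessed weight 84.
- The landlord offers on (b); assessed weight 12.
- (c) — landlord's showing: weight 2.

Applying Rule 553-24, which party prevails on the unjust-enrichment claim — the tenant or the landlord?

At Stage 1 the tenant must meet clear and convincing evidence (weight is at least 68): on (a) the weight is 92 less the opposing 24 gives net 68, which does reach 68, so (a) meets the standard; on (b) the weight is 84 less the opposing 12 gives net 72, which does reach 68, so (b) meets the standard.
  Stage 1 carried; the burden remains with the tenant.
At Stage 2 the tenant must meet clear and convincing evidence (weight is at least 68): on (c) the weight is 74 less the opposing 2 gives net 72, which does reach 68, so (c) meets the standard.
  All elements met. The burden passes to the landlord.
At Stage 3 the landlord must meet clear and convincing evidence (weight is at least 68): on (d) the weight is 96 less the opposing 32 gives net 64, < 68, so (d) does not meet the standard.
  Not every element is met, so the landlord fails to carry Stage 3.
So the tenant prevails.

tenant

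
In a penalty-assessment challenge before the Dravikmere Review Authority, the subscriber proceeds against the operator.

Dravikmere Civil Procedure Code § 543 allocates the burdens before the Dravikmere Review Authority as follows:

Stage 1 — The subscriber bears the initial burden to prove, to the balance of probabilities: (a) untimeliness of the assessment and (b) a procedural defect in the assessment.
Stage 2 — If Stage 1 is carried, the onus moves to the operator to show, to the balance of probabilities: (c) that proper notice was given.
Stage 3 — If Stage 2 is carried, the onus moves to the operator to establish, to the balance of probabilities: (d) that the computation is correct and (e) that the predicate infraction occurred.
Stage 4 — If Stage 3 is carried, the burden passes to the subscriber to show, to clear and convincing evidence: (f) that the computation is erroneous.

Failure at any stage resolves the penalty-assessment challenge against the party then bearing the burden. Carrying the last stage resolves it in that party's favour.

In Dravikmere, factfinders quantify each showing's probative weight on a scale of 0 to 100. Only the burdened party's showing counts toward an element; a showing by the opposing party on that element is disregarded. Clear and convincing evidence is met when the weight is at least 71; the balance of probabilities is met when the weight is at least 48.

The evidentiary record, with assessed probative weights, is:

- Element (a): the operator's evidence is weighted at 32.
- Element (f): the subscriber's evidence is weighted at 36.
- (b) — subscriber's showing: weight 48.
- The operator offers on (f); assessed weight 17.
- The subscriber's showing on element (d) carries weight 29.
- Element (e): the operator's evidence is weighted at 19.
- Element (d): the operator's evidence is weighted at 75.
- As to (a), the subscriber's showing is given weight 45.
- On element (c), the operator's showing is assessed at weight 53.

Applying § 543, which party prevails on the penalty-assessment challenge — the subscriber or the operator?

Stage 1 (subscriber, the balance of probabilities, weight is at least 48): (a) 45 (operator's 32 disregarded) < 48 — fails; (b) 48 ≥ 48 — meets.
  Not every element is met, so the subscriber fails to carry Stage 1.
So the operator prevails.

operator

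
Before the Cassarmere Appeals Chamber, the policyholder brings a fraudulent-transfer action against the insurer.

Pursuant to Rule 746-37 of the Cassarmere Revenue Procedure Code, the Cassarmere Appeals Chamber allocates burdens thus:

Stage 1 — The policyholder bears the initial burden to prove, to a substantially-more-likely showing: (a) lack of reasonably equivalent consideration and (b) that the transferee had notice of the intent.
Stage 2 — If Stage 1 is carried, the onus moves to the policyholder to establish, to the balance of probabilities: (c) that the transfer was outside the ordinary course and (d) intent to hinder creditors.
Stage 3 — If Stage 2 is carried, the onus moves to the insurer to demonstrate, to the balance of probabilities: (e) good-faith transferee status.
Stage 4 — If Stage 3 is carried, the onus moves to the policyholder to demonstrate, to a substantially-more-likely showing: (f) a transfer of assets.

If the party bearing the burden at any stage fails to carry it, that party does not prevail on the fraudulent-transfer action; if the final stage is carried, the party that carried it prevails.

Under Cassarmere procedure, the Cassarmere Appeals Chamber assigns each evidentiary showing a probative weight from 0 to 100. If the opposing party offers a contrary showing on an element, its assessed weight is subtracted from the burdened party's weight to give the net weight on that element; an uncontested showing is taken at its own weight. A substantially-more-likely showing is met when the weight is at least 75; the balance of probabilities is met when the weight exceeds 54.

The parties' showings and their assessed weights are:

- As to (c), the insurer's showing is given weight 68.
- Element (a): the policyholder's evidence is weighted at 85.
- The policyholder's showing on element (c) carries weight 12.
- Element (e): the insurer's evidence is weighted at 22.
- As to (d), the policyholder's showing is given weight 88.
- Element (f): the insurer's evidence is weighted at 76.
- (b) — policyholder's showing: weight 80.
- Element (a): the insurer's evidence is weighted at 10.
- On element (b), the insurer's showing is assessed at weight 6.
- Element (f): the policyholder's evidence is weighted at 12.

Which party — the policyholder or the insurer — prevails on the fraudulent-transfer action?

Stage 1 — burden on policyholder; standard: a substantially-more-likely showing (weight is at least 75).
    (a): 85 − 10 = 75 ≥ 75 [met]
    (b): 80 − 6 = 74 < 75 [not met]
  The policyholder does not carry Stage 1.
The insurer prevails.

insurer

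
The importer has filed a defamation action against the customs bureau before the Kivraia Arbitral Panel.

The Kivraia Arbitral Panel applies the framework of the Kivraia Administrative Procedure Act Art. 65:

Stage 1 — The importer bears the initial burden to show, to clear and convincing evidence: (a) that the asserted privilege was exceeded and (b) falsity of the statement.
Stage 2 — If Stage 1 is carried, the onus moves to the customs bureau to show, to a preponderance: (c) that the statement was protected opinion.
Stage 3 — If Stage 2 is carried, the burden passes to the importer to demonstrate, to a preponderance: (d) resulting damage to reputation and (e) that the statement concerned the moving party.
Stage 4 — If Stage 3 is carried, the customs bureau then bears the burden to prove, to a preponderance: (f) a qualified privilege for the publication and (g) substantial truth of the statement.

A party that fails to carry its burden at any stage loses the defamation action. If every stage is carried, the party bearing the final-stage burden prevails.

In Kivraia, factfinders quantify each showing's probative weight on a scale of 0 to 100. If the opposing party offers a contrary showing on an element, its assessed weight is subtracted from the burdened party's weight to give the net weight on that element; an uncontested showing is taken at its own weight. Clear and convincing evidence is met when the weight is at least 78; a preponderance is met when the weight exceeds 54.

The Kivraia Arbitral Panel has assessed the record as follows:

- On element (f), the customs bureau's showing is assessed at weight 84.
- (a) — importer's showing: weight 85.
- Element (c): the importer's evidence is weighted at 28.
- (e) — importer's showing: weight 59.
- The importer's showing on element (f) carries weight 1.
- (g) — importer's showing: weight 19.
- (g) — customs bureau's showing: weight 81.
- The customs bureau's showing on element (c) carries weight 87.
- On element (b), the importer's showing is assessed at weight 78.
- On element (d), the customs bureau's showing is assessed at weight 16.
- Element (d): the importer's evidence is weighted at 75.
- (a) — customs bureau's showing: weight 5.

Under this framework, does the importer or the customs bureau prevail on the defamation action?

Stage 1 (importer, clear and convincing evidence, weight is at least 78): (a) net 85−5=80 ≥ 78 — meets; (b) 78 ≥ 78 — meets.
  All elements met. The burden passes to the customs bureau.
Stage 2 (customs bureau, a preponderance, weight exceeds 54): (c) net 87−28=59 > 54 — meets.
  The customs bureau carries Stage 2; the importer now bears the burden.
Stage 3 (importer, a preponderance, weight exceeds 54): (d) net 75−16=59 > 54 — meets; (e) 59 > 54 — meets.
  Stage 3 is satisfied; the onus moves to the customs bureau.
Stage 4 (customs bureau, a preponderance, weight exceeds 54): (f) net 84−1=83 > 54 — meets; (g) net 81−19=62 > 54 — meets.
  All elements met at the final stage.
With every stage satisfied, the customs bureau prevails.

customs bureau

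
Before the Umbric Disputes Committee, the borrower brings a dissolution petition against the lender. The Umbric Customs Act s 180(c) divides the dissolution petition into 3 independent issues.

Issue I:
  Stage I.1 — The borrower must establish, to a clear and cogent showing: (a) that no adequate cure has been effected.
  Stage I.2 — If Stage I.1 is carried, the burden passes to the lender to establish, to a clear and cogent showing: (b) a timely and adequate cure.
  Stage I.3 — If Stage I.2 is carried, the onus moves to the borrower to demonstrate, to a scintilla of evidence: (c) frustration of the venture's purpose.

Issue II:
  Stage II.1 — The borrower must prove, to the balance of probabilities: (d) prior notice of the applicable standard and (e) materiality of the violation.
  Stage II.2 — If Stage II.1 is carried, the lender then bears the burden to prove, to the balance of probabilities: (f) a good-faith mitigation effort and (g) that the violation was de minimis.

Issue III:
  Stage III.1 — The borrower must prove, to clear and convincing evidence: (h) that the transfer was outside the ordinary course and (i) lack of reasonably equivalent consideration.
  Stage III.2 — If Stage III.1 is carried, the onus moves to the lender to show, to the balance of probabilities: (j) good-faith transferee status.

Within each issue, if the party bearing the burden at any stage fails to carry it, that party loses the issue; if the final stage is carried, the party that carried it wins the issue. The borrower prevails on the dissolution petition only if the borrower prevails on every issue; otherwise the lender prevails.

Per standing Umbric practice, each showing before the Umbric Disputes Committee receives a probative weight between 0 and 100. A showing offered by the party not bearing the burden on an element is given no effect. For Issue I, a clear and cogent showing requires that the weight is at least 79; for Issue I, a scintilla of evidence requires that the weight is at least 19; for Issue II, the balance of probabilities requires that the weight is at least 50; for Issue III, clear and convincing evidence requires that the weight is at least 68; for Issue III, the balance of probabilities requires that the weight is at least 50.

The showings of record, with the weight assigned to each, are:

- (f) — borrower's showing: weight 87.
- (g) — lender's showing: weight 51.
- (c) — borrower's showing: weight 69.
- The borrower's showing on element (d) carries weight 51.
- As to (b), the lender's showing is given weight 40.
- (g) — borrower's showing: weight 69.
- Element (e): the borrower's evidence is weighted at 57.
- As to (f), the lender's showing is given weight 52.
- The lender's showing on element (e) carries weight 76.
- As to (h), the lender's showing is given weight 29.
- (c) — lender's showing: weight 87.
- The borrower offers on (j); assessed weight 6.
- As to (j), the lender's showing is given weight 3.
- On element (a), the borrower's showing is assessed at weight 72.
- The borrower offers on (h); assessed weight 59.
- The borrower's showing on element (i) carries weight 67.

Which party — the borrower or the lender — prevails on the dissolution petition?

— Issue I —
Stage I.1 (borrower, a clear and cogent showing, weight is at least 79): (a) 72 < 79 — fails.
  Not every element is met, so the borrower fails to carry Stage I.1.
The analysis ends at Stage I.1; the lender prevails on this issue.
— Issue II —
Stage II.1 — burden on borrower; standard: the balance of probabilities (weight is at least 50).
    (d): 51 ≥ 50 [met]
    (e): 57 (lender's 76 disregarded) ≥ 50 [met]
  All elements met. The burden passes to the lender.
Stage II.2 — burden on lender; standard: the balance of probabilities (weight is at least 50).
    (f): 52 (borrower's 87 disregarded) ≥ 50 [met]
    (g): 51 (borrower's 69 disregarded) ≥ 50 [met]
  Stage II.2 carried; the final stage is satisfied.
All stages carried — the lender prevails on this issue.
— Issue III —
At Stage III.1 the borrower must meet clear and convincing evidence (weight is at least 68): on (h) the weight is 59 (the lender's 29 is given no effect), which does not reach 68, so (h) does not meet the standard; on (i) the weight is 67, < 68, so (i) does not meet the standard.
  Stage III.1 not carried; the borrower fails its burden.
The analysis ends at Stage III.1; the lender prevails on this issue.
Per-issue: Issue I → lender; Issue II → lender; Issue III → lender. The borrower must prevail on every issue; overall, the lender prevails.

lender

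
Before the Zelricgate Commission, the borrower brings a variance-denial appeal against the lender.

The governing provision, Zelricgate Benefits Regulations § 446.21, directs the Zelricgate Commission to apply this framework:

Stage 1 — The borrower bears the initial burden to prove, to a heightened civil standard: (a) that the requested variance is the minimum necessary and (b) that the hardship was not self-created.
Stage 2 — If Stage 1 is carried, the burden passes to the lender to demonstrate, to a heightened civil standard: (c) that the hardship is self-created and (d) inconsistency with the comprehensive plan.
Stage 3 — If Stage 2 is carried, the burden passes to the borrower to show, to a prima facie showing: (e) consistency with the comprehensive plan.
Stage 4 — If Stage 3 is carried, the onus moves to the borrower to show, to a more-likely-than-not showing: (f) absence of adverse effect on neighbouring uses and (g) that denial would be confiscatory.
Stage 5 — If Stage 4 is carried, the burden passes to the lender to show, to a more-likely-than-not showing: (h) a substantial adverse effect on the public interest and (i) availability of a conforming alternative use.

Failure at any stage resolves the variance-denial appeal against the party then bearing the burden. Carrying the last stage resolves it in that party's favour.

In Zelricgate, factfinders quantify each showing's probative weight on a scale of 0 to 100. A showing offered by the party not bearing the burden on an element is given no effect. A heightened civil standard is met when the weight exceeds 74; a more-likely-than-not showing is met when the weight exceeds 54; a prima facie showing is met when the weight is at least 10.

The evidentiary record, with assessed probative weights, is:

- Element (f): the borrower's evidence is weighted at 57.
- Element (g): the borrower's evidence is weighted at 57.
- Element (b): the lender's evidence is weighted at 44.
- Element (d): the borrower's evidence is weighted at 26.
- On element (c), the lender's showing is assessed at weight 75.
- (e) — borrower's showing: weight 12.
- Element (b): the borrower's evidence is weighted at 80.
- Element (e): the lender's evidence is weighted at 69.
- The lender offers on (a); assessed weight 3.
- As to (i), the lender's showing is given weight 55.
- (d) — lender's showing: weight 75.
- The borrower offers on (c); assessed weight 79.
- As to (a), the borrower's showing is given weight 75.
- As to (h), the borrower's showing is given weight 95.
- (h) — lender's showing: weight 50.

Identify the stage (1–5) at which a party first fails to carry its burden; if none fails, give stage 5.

Stage 1 (borrower, a heightened civil standard, weight exceeds 74): (a) 75 (lender's 3 disregarded) > 74 — meets; (b) 80 (lender's 44 disregarded) > 74 — meets.
  All elements met. The burden passes to the lender.
Stage 2 (lender, a heightened civil standard, weight exceeds 74): (c) 75 (borrower's 79 disregarded) > 74 — meets; (d) 75 (borrower's 26 disregarded) > 74 — meets.
  All elements met. The burden passes to the borrower.
Stage 3 (borrower, a prima facie showing, weight is at least 10): (e) 12 (lender's 69 disregarded) ≥ 10 — meets.
  Stage 3 carried; the burden remains with the borrower.
Stage 4 (borrower, a more-likely-than-not showing, weight exceeds 54): (f) 57 > 54 — meets; (g) 57 > 54 — meets.
  The borrower carries Stage 4; the lender now bears the burden.
Stage 5 (lender, a more-likely-than-not showing, weight exceeds 54): (h) 50 (borrower's 95 disregarded) ≤ 54 — fails; (i) 55 > 54 — meets.
  Not every element is met, so the lender fails to carry Stage 5.
The analysis ends at Stage 5; the borrower prevails.

stage 5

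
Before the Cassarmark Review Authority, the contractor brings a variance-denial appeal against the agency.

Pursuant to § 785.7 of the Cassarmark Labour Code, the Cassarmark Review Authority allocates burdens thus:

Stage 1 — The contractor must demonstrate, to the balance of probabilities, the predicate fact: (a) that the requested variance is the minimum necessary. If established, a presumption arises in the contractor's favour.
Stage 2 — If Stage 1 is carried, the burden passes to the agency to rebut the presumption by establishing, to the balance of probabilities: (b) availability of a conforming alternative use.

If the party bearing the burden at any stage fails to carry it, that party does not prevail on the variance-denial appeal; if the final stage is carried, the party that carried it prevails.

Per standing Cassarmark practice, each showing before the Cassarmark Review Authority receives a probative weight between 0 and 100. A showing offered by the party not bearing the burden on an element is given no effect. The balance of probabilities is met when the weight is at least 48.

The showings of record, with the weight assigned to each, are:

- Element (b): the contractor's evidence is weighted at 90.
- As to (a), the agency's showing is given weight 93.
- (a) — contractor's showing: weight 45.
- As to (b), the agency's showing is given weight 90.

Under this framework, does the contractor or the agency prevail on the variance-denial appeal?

agency

Stage 1 — burden on contractor; standard: the balance of probabilities (weight is at least 48).
    (a): 45 (agency's 93 disregarded) < 48 [not met]
  The contractor does not carry Stage 1.
So the agency prevails.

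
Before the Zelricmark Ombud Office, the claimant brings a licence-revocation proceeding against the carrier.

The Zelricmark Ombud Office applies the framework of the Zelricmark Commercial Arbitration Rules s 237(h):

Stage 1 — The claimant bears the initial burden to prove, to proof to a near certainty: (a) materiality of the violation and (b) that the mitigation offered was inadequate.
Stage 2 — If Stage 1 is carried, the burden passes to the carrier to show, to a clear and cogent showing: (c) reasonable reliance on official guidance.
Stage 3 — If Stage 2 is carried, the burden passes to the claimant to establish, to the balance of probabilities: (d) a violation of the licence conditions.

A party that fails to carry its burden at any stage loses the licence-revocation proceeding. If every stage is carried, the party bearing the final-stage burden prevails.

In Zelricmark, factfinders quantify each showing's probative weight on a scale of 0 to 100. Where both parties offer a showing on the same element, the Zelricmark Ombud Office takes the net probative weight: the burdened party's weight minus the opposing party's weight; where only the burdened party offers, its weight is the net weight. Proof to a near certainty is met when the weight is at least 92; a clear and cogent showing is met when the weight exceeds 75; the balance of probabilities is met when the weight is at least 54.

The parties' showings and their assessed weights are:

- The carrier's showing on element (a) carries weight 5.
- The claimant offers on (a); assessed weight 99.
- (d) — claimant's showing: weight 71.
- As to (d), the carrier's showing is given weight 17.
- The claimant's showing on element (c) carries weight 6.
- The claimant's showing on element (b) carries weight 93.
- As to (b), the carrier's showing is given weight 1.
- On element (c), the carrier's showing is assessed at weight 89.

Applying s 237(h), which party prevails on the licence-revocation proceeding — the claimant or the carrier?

claimant

Stage 1 — burden on claimant; standard: proof to a near certainty (weight is at least 92).
    (a): 99 − 5 = 94 ≥ 92 [met]
    (b): 93 − 1 = 92 ≥ 92 [met]
  Stage 1 carried; the burden shifts to the carrier.
Stage 2 — burden on carrier; standard: a clear and cogent showing (weight exceeds 75).
    (c): 89 − 6 = 83 > 75 [met]
  The carrier carries Stage 2; the claimant now bears the burden.
Stage 3 — burden on claimant; standard: the balance of probabilities (weight is at least 54).
    (d): 71 − 17 = 54 ≥ 54 [met]
  The claimant carries the last stage.
With every stage satisfied, the claimant prevails.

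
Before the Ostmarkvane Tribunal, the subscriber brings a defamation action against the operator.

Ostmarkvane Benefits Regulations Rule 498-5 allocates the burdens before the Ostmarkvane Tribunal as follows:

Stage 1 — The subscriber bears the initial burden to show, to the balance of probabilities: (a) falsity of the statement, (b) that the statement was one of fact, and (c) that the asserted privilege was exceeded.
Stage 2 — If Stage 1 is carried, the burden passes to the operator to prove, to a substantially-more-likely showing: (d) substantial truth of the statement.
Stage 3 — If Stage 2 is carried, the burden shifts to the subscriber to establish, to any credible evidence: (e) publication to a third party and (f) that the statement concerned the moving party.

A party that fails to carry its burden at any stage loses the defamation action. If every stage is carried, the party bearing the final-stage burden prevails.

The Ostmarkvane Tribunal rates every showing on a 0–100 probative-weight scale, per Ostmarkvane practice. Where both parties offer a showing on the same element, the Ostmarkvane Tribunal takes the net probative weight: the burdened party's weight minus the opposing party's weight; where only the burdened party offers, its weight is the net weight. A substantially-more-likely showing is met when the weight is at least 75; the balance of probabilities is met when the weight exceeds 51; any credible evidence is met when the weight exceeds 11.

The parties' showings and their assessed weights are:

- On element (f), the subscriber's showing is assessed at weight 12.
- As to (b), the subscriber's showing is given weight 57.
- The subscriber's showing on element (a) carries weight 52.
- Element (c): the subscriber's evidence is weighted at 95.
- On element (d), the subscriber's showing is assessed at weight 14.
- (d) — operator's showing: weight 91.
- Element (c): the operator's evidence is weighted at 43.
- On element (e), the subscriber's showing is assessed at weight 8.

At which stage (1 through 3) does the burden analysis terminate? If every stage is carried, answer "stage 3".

Stage 1 (subscriber, the balance of probabilities, weight exceeds 51): (a) 52 > 51 — meets; (b) 57 > 51 — meets; (c) net 95−43=52 > 51 — meets.
  Stage 1 carried; the burden shifts to the operator.
Stage 2 (operator, a substantially-more-likely showing, weight is at least 75): (d) net 91−14=77 ≥ 75 — meets.
  The operator carries Stage 2; the subscriber now bears the burden.
Stage 3 (subscriber, any credible evidence, weight exceeds 11): (e) 8 ≤ 11 — fails; (f) 12 > 11 — meets.
  The subscriber does not carry Stage 3.
The operator prevails.

stage 3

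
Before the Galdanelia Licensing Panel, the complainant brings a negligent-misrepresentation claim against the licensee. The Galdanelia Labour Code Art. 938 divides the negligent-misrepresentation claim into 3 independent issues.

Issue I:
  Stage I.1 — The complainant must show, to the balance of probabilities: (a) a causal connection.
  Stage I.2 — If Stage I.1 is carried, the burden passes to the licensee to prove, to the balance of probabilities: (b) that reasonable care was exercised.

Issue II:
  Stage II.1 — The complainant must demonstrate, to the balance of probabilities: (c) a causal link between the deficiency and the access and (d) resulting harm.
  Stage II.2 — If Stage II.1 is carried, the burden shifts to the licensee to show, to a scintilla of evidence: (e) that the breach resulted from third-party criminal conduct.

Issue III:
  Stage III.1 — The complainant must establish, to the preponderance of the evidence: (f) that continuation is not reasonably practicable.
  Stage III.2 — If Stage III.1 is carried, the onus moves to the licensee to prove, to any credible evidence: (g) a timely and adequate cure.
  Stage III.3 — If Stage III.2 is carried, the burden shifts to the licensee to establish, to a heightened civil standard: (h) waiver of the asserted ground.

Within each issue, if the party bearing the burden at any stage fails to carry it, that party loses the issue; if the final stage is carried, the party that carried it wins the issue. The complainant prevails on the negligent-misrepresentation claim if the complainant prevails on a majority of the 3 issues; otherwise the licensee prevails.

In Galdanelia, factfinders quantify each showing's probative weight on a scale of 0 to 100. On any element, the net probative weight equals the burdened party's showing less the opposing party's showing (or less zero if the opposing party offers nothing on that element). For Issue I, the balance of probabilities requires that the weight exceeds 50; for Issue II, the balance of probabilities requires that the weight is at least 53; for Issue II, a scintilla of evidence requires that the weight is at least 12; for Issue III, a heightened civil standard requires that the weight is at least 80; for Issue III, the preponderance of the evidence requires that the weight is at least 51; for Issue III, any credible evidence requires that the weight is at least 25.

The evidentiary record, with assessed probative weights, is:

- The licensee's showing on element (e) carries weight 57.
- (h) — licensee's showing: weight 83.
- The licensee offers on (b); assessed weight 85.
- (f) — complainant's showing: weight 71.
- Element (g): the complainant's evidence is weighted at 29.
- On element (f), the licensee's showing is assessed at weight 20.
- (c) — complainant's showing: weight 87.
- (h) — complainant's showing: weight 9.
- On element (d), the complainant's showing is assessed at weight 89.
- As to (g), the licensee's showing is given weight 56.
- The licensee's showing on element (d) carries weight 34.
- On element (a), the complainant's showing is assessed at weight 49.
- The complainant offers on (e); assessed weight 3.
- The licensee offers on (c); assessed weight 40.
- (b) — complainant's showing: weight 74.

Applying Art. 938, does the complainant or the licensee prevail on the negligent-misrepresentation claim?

licensee

— Issue I —
Stage I.1 (complainant, the balance of probabilities, weight exceeds 50): (a) 49 ≤ 50 — fails.
  Stage I.1 not carried; the complainant fails its burden.
The licensee prevails on this issue.
— Issue II —
At Stage II.1 the complainant must meet the balance of probabilities (weight is at least 53): on (c) the weight is 87 less the opposing 40 gives net 47, < 53, so (c) does not meet the standard; on (d) the weight is 89 less the opposing 34 gives net 55, ≥ 53, so (d) meets the standard.
  The complainant does not carry Stage II.1.
So the licensee prevails on this issue.
— Issue III —
At Stage III.1 the complainant must meet the preponderance of the evidence (weight is at least 51): on (f) the weight is 71 less the opposing 20 gives net 51, ≥ 51, so (f) meets the standard.
  Stage III.1 is satisfied; the onus moves to the licensee.
At Stage III.2 the licensee must meet any credible evidence (weight is at least 25): on (g) the weight is 56 less the opposing 29 gives net 27, ≥ 25, so (g) meets the standard.
  All elements met. The licensee retains the burden for Stage III.3.
At Stage III.3 the licensee must meet a heightened civil standard (weight is at least 80): on (h) the weight is 83 less the opposing 9 gives net 74, which does not reach 80, so (h) does not meet the standard.
  The licensee does not carry Stage III.3.
So the complainant prevails on this issue.
Per-issue: Issue I → licensee; Issue II → licensee; Issue III → complainant. The complainant must prevail on a majority of issues; overall, the licensee prevails.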